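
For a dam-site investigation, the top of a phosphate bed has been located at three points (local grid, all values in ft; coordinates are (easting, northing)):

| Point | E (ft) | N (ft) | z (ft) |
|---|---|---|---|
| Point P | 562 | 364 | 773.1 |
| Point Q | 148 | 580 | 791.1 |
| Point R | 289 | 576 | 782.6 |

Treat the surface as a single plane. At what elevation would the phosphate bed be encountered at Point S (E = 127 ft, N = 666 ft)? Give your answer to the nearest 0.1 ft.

Two edge vectors: Point P→Point Q = (-414, 216, 18), Point P→Point R = (-273, 212, 9.5).
Normal n = (Point P→Point Q) × (Point P→Point R) = (-1764, -981, -28800).
So ∂z/∂E = −n_x/n_z = −0.06125 and ∂z/∂N = −n_y/n_z = −0.03406.
Intercept c from Point P: 773.1 + 34.42 + 12.40 = 819.92.
At (127, 666): z = −7.8 − 22.7 + 819.92 = 789.5 ft.

789.5 ft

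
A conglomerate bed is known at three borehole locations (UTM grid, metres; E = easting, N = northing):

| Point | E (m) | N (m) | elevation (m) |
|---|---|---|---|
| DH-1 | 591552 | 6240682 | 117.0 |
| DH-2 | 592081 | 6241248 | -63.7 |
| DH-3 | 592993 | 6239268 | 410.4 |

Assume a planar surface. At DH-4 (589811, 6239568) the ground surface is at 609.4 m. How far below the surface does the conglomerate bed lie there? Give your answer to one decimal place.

Let the plane be z = a·E + b·N + c.
DH-2−DH-1: 529a + 566b = −180.7;  DH-3−DH-1: 1441a − 1414b = 293.4.
Solving gives a = −0.057204345, b = −0.265793112.
Then c = 117 − a·591552 − b·6240682 = 1692686.64.
At (589811, 6239568): z_contact = −33739.75 − 1658434.20 + 1692686.64 = 512.69 m.
Depth below ground = 609.4 − 512.69 = 96.7 m.

96.7 m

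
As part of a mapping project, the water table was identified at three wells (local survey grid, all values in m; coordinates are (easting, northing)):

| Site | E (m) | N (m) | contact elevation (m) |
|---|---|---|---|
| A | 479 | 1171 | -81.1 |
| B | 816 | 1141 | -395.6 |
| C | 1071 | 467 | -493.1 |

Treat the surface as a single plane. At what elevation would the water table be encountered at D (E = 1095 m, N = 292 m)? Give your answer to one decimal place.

Two edge vectors: A→B = (337, -30, -314.5), A→C = (592, -704, -412).
Normal n = (A→B) × (A→C) = (-209048, -47340, -219488).
So ∂z/∂E = −n_x/n_z = −0.952435 and ∂z/∂N = −n_y/n_z = −0.215684.
Intercept c from A: -81.1 + 456.22 + 252.57 = 627.68.
At (1095, 292): z = −1042.9 − 63.0 + 627.68 = -478.2 m.

-478.2 m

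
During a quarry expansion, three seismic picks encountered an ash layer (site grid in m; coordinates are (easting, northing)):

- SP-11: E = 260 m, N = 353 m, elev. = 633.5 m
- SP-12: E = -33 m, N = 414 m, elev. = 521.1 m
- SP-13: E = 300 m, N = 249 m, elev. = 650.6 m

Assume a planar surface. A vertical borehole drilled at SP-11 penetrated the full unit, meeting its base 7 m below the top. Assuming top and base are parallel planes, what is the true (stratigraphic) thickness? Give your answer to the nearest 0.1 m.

6.5 m

Two edge vectors: SP-11→SP-12 = (-293, 61, -112.4), SP-11→SP-13 = (40, -104, 17.1).
Normal n = (SP-11→SP-12) × (SP-11→SP-13) = (-10646.5, 514.3, 28032).
So ∂z/∂E = −n_x/n_z = 0.37980 and ∂z/∂N = −n_y/n_z = −0.01835.
|∇z| = √(a²+b²) = 0.38024, so dip δ = arctan(0.38024) = 20.82°.
True thickness = vertical thickness × cos δ = 7 × cos 20.82° = 6.5 m.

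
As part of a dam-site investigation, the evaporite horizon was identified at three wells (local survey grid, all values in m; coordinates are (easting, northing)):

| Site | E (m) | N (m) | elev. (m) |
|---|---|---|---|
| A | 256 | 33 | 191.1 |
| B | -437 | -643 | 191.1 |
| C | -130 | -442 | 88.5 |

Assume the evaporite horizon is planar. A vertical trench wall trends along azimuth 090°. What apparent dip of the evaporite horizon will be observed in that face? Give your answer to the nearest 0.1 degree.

Two edge vectors: A→B = (-693, -676, 0), A→C = (-386, -475, -102.6).
Normal n = (A→B) × (A→C) = (69357.6, -71101.8, 68239).
So ∂z/∂E = −n_x/n_z = −1.01639 and ∂z/∂N = −n_y/n_z = 1.04195.
Unit vector along 090° is (sin 90°, cos 90°) = (1.0000, 0.0000).
Slope in that direction = a·(1.0000) + b·(0.0000) = −1.01639.
Apparent dip = arctan|1.01639| = 45.5° (true dip is 55.5°, so apparent ≤ true as expected).

45.5°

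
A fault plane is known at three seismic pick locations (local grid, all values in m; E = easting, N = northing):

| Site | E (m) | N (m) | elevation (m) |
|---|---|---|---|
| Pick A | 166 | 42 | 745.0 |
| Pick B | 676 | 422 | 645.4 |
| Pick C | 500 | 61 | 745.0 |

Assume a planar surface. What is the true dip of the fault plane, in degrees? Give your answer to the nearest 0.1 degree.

15.9°

Let the plane be z = a·E + b·N + c.
Pick B−Pick A: 510a + 380b = −99.6;  Pick C−Pick A: 334a + 19b = 0.
Solving gives a = 0.01614, b = −0.28377.
Gradient magnitude |∇z| = √(a² + b²) = √(0.00026 + 0.08053) = 0.28423.
True dip = arctan(0.28423) = 15.9°, dipping toward N (azimuth ≈ 357°).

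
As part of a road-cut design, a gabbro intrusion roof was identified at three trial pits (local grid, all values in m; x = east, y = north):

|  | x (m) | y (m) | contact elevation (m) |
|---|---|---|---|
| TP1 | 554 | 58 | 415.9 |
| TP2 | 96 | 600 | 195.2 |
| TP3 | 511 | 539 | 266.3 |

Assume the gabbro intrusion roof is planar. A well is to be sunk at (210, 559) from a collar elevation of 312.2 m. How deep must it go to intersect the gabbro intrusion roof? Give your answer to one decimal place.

90.2 m

Two edge vectors: TP1→TP2 = (-458, 542, -220.7), TP1→TP3 = (-43, 481, -149.6).
Normal n = (TP1→TP2) × (TP1→TP3) = (25073.5, -59026.7, -196992).
So ∂z/∂x = −n_x/n_z = 0.12728 and ∂z/∂y = −n_y/n_z = −0.29964.
Intercept c from TP1: 415.9 − 70.51 + 17.38 = 362.76.
At (210, 559): z_contact = 26.73 − 167.50 + 362.76 = 222.00 m.
Depth below ground = 312.2 − 222.00 = 90.2 m.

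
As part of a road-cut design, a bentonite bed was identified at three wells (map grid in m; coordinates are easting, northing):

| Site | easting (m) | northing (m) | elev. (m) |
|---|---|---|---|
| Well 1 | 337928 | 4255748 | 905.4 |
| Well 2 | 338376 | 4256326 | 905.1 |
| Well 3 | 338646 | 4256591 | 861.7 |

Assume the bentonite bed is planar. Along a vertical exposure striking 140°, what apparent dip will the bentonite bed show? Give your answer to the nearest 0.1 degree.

39.6°

Let the plane be z = a·easting + b·northing + c.
Well 2−Well 1: 448a + 578b = −0.3;  Well 3−Well 1: 718a + 843b = −43.7.
Solving gives a = −0.66968, b = 0.51854.
Unit vector along 140° is (sin 140°, cos 140°) = (0.6428, -0.7660).
Slope in that direction = a·(0.6428) + b·(-0.7660) = −0.82768.
Apparent dip = arctan|0.82768| = 39.6° (true dip is 40.3°, so apparent ≤ true as expected).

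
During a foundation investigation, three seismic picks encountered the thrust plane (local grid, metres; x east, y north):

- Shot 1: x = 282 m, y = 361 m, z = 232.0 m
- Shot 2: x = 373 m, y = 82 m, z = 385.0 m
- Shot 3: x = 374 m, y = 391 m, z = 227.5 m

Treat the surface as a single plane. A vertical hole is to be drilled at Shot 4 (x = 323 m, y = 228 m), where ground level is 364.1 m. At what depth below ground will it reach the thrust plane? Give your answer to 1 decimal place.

59.4 m

Two edge vectors: Shot 1→Shot 2 = (91, -279, 153), Shot 1→Shot 3 = (92, 30, -4.5).
Normal n = (Shot 1→Shot 2) × (Shot 1→Shot 3) = (-3334.5, 14485.5, 28398).
So ∂z/∂x = −n_x/n_z = 0.11742 and ∂z/∂y = −n_y/n_z = −0.51009.
Intercept c from Shot 1: 232 − 33.11 + 184.14 = 383.03.
At (323, 228): z_contact = 37.93 − 116.30 + 383.03 = 304.66 m.
Depth below ground = 364.1 − 304.66 = 59.4 m.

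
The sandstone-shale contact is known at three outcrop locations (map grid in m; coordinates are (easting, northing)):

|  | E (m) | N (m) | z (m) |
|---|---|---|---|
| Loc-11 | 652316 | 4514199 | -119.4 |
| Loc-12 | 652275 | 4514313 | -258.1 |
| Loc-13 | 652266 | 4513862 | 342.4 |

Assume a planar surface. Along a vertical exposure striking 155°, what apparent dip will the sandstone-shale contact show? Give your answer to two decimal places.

Let the plane be z = a·E + b·N + c.
Loc-12−Loc-11: −41a + 114b = −138.7;  Loc-13−Loc-11: −50a − 337b = 461.8.
Solving gives a = −0.30247, b = −1.32545.
Unit vector along 155° is (sin 155°, cos 155°) = (0.4226, -0.9063).
Slope in that direction = a·(0.4226) + b·(-0.9063) = 1.07344.
Apparent dip = arctan|1.07344| = 47.03° (true dip is 53.7°, so apparent ≤ true as expected).

47.03°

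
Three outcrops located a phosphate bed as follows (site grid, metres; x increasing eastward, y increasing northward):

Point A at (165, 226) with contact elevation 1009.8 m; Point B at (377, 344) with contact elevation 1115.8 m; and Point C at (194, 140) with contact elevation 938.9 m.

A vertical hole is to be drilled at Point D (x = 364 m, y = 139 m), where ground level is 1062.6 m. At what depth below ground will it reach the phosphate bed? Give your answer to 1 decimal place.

Let the plane be z = a·x + b·y + c.
Point B−Point A: 212a + 118b = 106;  Point C−Point A: 29a − 86b = −70.9.
Solving gives a = 0.03463, b = 0.83609.
Then c = 1009.8 − a·165 − b·226 = 815.13.
At (364, 139): z_contact = 12.60 + 116.22 + 815.13 = 943.95 m.
Depth below ground = 1062.6 − 943.95 = 118.6 m.

118.6 m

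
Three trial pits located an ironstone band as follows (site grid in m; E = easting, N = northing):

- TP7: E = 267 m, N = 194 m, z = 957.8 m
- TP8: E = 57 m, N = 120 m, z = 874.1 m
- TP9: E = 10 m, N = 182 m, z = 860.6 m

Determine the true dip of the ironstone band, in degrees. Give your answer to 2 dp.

Let the plane be z = a·E + b·N + c.
TP8−TP7: −210a − 74b = −83.7;  TP9−TP7: −257a − 12b = −97.2.
Solving gives a = 0.37510, b = 0.06661.
Gradient magnitude |∇z| = √(a² + b²) = √(0.14070 + 0.00444) = 0.38097.
True dip = arctan(0.38097) = 20.86°, dipping toward W (azimuth ≈ 260°).

20.86°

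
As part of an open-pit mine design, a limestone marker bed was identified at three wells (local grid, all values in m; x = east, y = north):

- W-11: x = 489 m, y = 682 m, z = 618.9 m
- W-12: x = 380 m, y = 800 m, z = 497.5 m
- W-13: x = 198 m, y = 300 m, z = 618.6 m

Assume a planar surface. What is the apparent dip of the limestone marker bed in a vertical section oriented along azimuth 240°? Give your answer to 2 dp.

16.53°

Let the plane be z = a·x + b·y + c.
W-12−W-11: −109a + 118b = −121.4;  W-13−W-11: −291a − 382b = −0.3.
Solving gives a = 0.61085, b = −0.46455.
Unit vector along 240° is (sin 240°, cos 240°) = (-0.8660, -0.5000).
Slope in that direction = a·(-0.8660) + b·(-0.5000) = −0.29674.
Apparent dip = arctan|0.29674| = 16.53° (true dip is 37.5°, so apparent ≤ true as expected).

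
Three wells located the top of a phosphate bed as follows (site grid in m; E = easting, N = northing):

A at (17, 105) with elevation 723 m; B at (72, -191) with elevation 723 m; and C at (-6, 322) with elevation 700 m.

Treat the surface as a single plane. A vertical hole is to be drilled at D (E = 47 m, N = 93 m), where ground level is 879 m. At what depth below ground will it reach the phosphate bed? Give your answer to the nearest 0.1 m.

192.9 m

Two edge vectors: A→B = (55, -296, 0), A→C = (-23, 217, -23).
Normal n = (A→B) × (A→C) = (6808, 1265, 5127).
So ∂z/∂E = −n_x/n_z = −1.32787 and ∂z/∂N = −n_y/n_z = −0.24673.
Intercept c from A: 723 + 22.57 + 25.91 = 771.48.
At (47, 93): z_contact = −62.41 − 22.95 + 771.48 = 686.12 m.
Depth below ground = 879 − 686.12 = 192.9 m.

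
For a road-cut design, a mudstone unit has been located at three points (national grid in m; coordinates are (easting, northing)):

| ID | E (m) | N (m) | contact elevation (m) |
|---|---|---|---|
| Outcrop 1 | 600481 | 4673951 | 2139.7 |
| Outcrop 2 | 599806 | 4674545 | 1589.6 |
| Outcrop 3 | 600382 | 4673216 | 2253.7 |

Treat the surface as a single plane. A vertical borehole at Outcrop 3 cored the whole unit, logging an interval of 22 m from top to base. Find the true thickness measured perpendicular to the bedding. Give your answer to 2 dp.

Two edge vectors: Outcrop 1→Outcrop 2 = (-675, 594, -550.1), Outcrop 1→Outcrop 3 = (-99, -735, 114).
Normal n = (Outcrop 1→Outcrop 2) × (Outcrop 1→Outcrop 3) = (-336607.5, 131409.9, 554931).
So ∂z/∂E = −n_x/n_z = 0.60658 and ∂z/∂N = −n_y/n_z = −0.23680.
|∇z| = √(a²+b²) = 0.65116, so dip δ = arctan(0.65116) = 33.07°.
True thickness = vertical thickness × cos δ = 22 × cos 33.07° = 18.44 m.

18.44 m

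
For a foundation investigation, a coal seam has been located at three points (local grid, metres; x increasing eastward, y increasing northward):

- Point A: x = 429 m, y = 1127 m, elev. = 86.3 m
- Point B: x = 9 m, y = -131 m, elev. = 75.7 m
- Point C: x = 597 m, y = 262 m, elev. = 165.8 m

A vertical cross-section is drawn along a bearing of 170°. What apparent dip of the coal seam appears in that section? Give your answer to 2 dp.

4.98°

Let the plane be z = a·x + b·y + c.
Point B−Point A: −420a − 1258b = −10.6;  Point C−Point A: 168a − 865b = 79.5.
Solving gives a = 0.19000, b = −0.05501.
Unit vector along 170° is (sin 170°, cos 170°) = (0.1736, -0.9848).
Slope in that direction = a·(0.1736) + b·(-0.9848) = 0.08716.
Apparent dip = arctan|0.08716| = 4.98° (true dip is 11.2°, so apparent ≤ true as expected).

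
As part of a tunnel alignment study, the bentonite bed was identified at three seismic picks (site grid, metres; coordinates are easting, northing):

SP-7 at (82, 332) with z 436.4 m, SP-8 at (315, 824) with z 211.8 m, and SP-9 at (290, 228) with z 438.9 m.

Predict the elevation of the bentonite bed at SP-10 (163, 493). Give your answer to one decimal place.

Let the plane be z = a·easting + b·northing + c.
SP-8−SP-7: 233a + 492b = −224.6;  SP-9−SP-7: 208a − 104b = 2.5.
Solving gives a = −0.17483, b = −0.37371.
Then c = 436.4 − a·82 − b·332 = 574.81.
At (163, 493): z = −28.5 − 184.2 + 574.81 = 362.1 m.

362.1 m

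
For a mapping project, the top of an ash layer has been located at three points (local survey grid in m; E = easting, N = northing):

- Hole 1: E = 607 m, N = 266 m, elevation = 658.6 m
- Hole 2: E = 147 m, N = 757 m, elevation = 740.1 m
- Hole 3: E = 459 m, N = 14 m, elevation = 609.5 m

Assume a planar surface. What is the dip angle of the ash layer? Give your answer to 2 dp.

Two edge vectors: Hole 1→Hole 2 = (-460, 491, 81.5), Hole 1→Hole 3 = (-148, -252, -49.1).
Normal n = (Hole 1→Hole 2) × (Hole 1→Hole 3) = (-3570.1, -34648, 188588).
So ∂z/∂E = −n_x/n_z = 0.01893 and ∂z/∂N = −n_y/n_z = 0.18372.
Gradient magnitude |∇z| = √(a² + b²) = √(0.00036 + 0.03375) = 0.18470.
True dip = arctan(0.18470) = 10.46°, dipping toward S (azimuth ≈ 186°).

10.46°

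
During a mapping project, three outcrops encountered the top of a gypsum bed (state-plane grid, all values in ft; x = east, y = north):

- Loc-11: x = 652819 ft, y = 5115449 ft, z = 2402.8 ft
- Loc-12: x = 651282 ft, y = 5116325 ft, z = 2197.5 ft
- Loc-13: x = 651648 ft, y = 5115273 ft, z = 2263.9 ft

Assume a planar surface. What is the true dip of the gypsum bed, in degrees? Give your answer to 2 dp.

Let the plane be z = a·x + b·y + c.
Loc-12−Loc-11: −1537a + 876b = −205.3;  Loc-13−Loc-11: −1171a − 176b = −138.9.
Solving gives a = 0.12174, b = −0.02076.
Gradient magnitude |∇z| = √(a² + b²) = √(0.01482 + 0.00043) = 0.12350.
True dip = arctan(0.12350) = 7.04°, dipping toward W (azimuth ≈ 280°).

7.04°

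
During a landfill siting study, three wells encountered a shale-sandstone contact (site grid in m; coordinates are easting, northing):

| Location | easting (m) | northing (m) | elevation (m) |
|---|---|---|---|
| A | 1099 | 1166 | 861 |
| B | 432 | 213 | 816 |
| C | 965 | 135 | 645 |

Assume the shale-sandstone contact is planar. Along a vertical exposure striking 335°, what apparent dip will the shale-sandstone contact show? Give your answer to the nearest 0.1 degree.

19.0°

Let the plane be z = a·easting + b·northing + c.
B−A: −667a − 953b = −45;  C−A: −134a − 1031b = −216.
Solving gives a = −0.28475, b = 0.24651.
Unit vector along 335° is (sin 335°, cos 335°) = (-0.4226, 0.9063).
Slope in that direction = a·(-0.4226) + b·(0.9063) = 0.34376.
Apparent dip = arctan|0.34376| = 19.0° (true dip is 20.6°, so apparent ≤ true as expected).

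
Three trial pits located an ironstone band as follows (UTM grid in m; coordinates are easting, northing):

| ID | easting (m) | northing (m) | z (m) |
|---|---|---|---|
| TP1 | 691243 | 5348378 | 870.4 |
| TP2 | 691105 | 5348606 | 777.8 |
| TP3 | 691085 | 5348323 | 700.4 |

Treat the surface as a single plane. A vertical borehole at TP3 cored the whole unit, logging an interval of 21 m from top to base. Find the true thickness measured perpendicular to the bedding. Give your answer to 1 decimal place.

14.7 m

Two edge vectors: TP1→TP2 = (-138, 228, -92.6), TP1→TP3 = (-158, -55, -170).
Normal n = (TP1→TP2) × (TP1→TP3) = (-43853, -8829.2, 43614).
So ∂z/∂easting = −n_x/n_z = 1.00548 and ∂z/∂northing = −n_y/n_z = 0.20244.
|∇z| = √(a²+b²) = 1.02566, so dip δ = arctan(1.02566) = 45.73°.
True thickness = vertical thickness × cos δ = 21 × cos 45.73° = 14.7 m.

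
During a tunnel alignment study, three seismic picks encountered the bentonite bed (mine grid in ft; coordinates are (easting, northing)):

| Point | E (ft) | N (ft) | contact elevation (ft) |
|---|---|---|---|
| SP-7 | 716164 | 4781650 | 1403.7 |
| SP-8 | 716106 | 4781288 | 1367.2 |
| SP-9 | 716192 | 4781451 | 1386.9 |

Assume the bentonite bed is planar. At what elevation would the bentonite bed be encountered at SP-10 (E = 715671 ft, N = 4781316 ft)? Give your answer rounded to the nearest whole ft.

Two edge vectors: SP-7→SP-8 = (-58, -362, -36.5), SP-7→SP-9 = (28, -199, -16.8).
Normal n = (SP-7→SP-8) × (SP-7→SP-9) = (-1181.9, -1996.4, 21678).
So ∂z/∂E = −n_x/n_z = 0.05452071 and ∂z/∂N = −n_y/n_z = 0.09209337.
Intercept c from SP-7: 1403.7 − 39045.77 − 440358.25 = −478000.32.
At (715671, 4781316): z = 39018.9 + 440327.5 − 478000.32 = 1346.1 ft.

1346 ft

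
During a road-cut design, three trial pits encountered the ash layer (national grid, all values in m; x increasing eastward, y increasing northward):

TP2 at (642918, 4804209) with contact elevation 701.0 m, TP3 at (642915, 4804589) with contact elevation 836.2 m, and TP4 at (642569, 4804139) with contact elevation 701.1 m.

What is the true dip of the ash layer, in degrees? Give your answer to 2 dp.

Two edge vectors: TP2→TP3 = (-3, 380, 135.2), TP2→TP4 = (-349, -70, 0.1).
Normal n = (TP2→TP3) × (TP2→TP4) = (9502, -47184.5, 132830).
So ∂z/∂x = −n_x/n_z = −0.07154 and ∂z/∂y = −n_y/n_z = 0.35522.
Gradient magnitude |∇z| = √(a² + b²) = √(0.00512 + 0.12618) = 0.36236.
True dip = arctan(0.36236) = 19.92°, dipping toward SSE (azimuth ≈ 169°).

19.92°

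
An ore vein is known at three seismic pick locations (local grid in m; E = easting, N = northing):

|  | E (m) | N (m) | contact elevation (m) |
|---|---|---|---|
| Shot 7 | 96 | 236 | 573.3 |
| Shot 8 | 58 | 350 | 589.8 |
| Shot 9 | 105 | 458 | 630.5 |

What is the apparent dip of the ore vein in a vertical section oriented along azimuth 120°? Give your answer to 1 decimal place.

7.9°

Let the plane be z = a·E + b·N + c.
Shot 8−Shot 7: −38a + 114b = 16.5;  Shot 9−Shot 7: 9a + 222b = 57.2.
Solving gives a = 0.30203, b = 0.24541.
Unit vector along 120° is (sin 120°, cos 120°) = (0.8660, -0.5000).
Slope in that direction = a·(0.8660) + b·(-0.5000) = 0.13886.
Apparent dip = arctan|0.13886| = 7.9° (true dip is 21.3°, so apparent ≤ true as expected).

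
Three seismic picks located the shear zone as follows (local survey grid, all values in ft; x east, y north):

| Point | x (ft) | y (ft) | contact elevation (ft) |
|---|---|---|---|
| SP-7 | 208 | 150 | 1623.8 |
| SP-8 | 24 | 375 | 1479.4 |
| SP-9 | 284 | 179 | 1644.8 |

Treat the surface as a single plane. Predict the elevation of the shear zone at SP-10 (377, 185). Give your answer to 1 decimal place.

1679.8 ft

Let the plane be z = a·x + b·y + c.
SP-8−SP-7: −184a + 225b = −144.4;  SP-9−SP-7: 76a + 29b = 21.
Solving gives a = 0.39725, b = −0.31692.
Then c = 1623.8 − a·208 − b·150 = 1588.71.
At (377, 185): z = 149.8 − 58.6 + 1588.71 = 1679.8 ft.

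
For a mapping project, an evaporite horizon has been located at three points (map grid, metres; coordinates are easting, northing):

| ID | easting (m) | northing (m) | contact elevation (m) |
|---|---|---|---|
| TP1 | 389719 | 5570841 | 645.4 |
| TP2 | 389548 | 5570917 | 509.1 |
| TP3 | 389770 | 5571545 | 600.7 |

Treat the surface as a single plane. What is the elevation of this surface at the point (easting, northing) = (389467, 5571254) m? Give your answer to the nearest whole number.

Two edge vectors: TP1→TP2 = (-171, 76, -136.3), TP1→TP3 = (51, 704, -44.7).
Normal n = (TP1→TP2) × (TP1→TP3) = (92558, -14595, -124260).
So ∂z/∂easting = −n_x/n_z = 0.74487365 and ∂z/∂northing = −n_y/n_z = −0.11745534.
Intercept c from TP1: 645.4 − 290291.41 + 654325.00 = 364678.98.
At (389467, 5571254): z = 290103.7 − 654373.5 + 364678.98 = 409.2 m.

409 m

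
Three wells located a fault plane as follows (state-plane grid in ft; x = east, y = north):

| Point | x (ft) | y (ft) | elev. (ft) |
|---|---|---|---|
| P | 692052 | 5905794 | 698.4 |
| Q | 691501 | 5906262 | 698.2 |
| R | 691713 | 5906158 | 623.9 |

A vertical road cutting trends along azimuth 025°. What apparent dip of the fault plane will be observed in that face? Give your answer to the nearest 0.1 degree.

Let the plane be z = a·x + b·y + c.
Q−P: −551a + 468b = −0.2;  R−P: −339a + 364b = −74.5.
Solving gives a = −0.83015, b = −0.97780.
Unit vector along 025° is (sin 25°, cos 25°) = (0.4226, 0.9063).
Slope in that direction = a·(0.4226) + b·(0.9063) = −1.23703.
Apparent dip = arctan|1.23703| = 51.0° (true dip is 52.1°, so apparent ≤ true as expected).

51.0°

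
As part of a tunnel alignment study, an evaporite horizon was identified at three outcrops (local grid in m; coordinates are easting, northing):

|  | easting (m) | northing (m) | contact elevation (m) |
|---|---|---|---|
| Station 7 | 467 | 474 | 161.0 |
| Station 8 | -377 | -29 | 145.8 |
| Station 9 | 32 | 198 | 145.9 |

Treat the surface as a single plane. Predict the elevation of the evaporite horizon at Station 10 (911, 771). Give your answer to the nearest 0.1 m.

183.0 m

Let the plane be z = a·easting + b·northing + c.
Station 8−Station 7: −844a − 503b = −15.2;  Station 9−Station 7: −435a − 276b = −15.1.
Solving gives a = −0.24048, b = 0.43372.
Then c = 161 − a·467 − b·474 = 67.72.
At (911, 771): z = −219.1 + 334.4 + 67.72 = 183.0 m.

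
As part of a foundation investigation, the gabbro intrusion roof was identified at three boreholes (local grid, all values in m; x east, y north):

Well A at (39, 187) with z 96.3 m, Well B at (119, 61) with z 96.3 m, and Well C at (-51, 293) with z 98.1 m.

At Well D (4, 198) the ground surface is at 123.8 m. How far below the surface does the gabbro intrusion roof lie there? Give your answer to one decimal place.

Let the plane be z = a·x + b·y + c.
Well B−Well A: 80a − 126b = 0;  Well C−Well A: −90a + 106b = 1.8.
Solving gives a = −0.07930, b = −0.05035.
Then c = 96.3 − a·39 − b·187 = 108.81.
At (4, 198): z_contact = −0.32 − 9.97 + 108.81 = 98.52 m.
Depth below ground = 123.8 − 98.52 = 25.3 m.

25.3 m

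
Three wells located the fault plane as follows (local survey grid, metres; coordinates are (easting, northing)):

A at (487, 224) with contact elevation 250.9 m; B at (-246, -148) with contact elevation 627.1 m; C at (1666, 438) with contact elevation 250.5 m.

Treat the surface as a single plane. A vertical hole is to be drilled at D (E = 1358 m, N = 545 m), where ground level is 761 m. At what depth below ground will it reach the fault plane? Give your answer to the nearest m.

Let the plane be z = a·E + b·N + c.
B−A: −733a − 372b = 376.2;  C−A: 1179a + 214b = −0.4.
Solving gives a = 0.28523, b = −1.57333.
Then c = 250.9 − a·487 − b·224 = 464.42.
At (1358, 545): z_contact = 387.3 − 857.5 + 464.42 = -5.7 m.
Depth below ground = 761 − (-5.7) = 767 m.

767 m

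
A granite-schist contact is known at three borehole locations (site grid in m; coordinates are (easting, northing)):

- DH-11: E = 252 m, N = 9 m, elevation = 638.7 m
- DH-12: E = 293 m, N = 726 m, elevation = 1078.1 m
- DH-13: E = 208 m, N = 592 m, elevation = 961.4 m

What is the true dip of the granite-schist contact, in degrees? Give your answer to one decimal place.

Two edge vectors: DH-11→DH-12 = (41, 717, 439.4), DH-11→DH-13 = (-44, 583, 322.7).
Normal n = (DH-11→DH-12) × (DH-11→DH-13) = (-24794.3, -32564.3, 55451).
So ∂z/∂E = −n_x/n_z = 0.44714 and ∂z/∂N = −n_y/n_z = 0.58726.
Gradient magnitude |∇z| = √(a² + b²) = √(0.19993 + 0.34488) = 0.73811.
True dip = arctan(0.73811) = 36.4°, dipping toward SW (azimuth ≈ 217°).

36.4°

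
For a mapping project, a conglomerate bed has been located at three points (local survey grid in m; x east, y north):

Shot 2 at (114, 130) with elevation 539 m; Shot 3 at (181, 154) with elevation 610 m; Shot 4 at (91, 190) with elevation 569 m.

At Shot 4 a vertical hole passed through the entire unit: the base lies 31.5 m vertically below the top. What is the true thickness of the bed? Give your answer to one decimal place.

Two edge vectors: Shot 2→Shot 3 = (67, 24, 71), Shot 2→Shot 4 = (-23, 60, 30).
Normal n = (Shot 2→Shot 3) × (Shot 2→Shot 4) = (-3540, -3643, 4572).
So ∂z/∂x = −n_x/n_z = 0.77428 and ∂z/∂y = −n_y/n_z = 0.79681.
|∇z| = √(a²+b²) = 1.11104, so dip δ = arctan(1.11104) = 48.01°.
True thickness = vertical thickness × cos δ = 31.5 × cos 48.01° = 21.1 m.

21.1 m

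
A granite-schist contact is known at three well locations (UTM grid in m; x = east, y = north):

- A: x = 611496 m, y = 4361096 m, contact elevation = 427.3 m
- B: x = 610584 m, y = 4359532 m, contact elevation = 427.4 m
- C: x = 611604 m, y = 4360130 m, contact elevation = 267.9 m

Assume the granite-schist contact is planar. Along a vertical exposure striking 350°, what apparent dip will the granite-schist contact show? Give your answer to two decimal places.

10.07°

Two edge vectors: A→B = (-912, -1564, 0.1), A→C = (108, -966, -159.4).
Normal n = (A→B) × (A→C) = (249398.2, -145362, 1049904).
So ∂z/∂x = −n_x/n_z = −0.23754 and ∂z/∂y = −n_y/n_z = 0.13845.
Unit vector along 350° is (sin 350°, cos 350°) = (-0.1736, 0.9848).
Slope in that direction = a·(-0.1736) + b·(0.9848) = 0.17760.
Apparent dip = arctan|0.17760| = 10.07° (true dip is 15.4°, so apparent ≤ true as expected).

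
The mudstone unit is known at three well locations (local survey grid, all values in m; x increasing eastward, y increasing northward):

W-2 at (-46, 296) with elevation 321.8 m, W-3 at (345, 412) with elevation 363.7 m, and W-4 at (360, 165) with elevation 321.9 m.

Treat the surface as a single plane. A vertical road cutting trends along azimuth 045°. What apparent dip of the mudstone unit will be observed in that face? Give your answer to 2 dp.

9.18°

Let the plane be z = a·x + b·y + c.
W-3−W-2: 391a + 116b = 41.9;  W-4−W-2: 406a − 131b = 0.1.
Solving gives a = 0.05595, b = 0.17263.
Unit vector along 045° is (sin 45°, cos 45°) = (0.7071, 0.7071).
Slope in that direction = a·(0.7071) + b·(0.7071) = 0.16163.
Apparent dip = arctan|0.16163| = 9.18° (true dip is 10.3°, so apparent ≤ true as expected).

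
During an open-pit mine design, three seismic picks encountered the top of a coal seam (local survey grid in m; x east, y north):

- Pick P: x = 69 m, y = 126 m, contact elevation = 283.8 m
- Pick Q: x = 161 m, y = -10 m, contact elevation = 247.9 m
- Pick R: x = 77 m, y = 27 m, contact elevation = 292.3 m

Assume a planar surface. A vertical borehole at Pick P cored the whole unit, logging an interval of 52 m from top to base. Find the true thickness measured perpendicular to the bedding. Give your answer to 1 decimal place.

Let the plane be z = a·x + b·y + c.
Pick Q−Pick P: 92a − 136b = −35.9;  Pick R−Pick P: 8a − 99b = 8.5.
Solving gives a = −0.58729, b = −0.13332.
|∇z| = √(a²+b²) = 0.60224, so dip δ = arctan(0.60224) = 31.06°.
True thickness = vertical thickness × cos δ = 52 × cos 31.06° = 44.5 m.

44.5 m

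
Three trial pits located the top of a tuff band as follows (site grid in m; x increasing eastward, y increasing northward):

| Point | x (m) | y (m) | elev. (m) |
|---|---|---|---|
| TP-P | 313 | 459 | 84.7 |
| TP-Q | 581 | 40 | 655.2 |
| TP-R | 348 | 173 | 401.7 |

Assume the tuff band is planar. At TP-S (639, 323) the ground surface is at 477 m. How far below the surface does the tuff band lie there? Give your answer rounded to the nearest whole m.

Let the plane be z = a·x + b·y + c.
TP-Q−TP-P: 268a − 419b = 570.5;  TP-R−TP-P: 35a − 286b = 317.
Solving gives a = 0.48949, b = −1.04849.
Then c = 84.7 − a·313 − b·459 = 412.75.
At (639, 323): z_contact = 312.8 − 338.7 + 412.75 = 386.9 m.
Depth below ground = 477 − 386.9 = 90 m.

90 m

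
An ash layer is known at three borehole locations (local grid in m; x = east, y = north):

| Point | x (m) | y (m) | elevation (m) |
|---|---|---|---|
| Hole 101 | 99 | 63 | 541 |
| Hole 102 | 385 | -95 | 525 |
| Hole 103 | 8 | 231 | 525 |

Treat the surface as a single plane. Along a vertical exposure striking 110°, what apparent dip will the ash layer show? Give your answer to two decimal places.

Let the plane be z = a·x + b·y + c.
Hole 102−Hole 101: 286a − 158b = −16;  Hole 103−Hole 101: −91a + 168b = −16.
Solving gives a = −0.15492, b = −0.17915.
Unit vector along 110° is (sin 110°, cos 110°) = (0.9397, -0.3420).
Slope in that direction = a·(0.9397) + b·(-0.3420) = −0.08430.
Apparent dip = arctan|0.08430| = 4.82° (true dip is 13.3°, so apparent ≤ true as expected).

4.82°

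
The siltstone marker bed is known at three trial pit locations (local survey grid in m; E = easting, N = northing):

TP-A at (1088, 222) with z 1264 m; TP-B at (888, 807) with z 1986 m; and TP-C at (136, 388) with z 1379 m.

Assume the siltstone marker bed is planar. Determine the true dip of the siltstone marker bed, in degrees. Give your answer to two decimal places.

51.84°

Let the plane be z = a·E + b·N + c.
TP-B−TP-A: −200a + 585b = 722;  TP-C−TP-A: −952a + 166b = 115.
Solving gives a = 0.10039, b = 1.26851.
Gradient magnitude |∇z| = √(a² + b²) = √(0.01008 + 1.60912) = 1.27248.
True dip = arctan(1.27248) = 51.84°, dipping toward S (azimuth ≈ 185°).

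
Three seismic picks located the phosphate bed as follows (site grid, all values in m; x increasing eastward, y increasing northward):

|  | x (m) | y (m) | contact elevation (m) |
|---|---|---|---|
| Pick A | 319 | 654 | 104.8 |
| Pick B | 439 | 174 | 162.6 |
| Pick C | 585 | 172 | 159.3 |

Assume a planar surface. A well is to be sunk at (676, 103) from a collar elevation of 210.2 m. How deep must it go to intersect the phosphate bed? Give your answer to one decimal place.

44.4 m

Let the plane be z = a·x + b·y + c.
Pick B−Pick A: 120a − 480b = 57.8;  Pick C−Pick A: 266a − 482b = 54.5.
Solving gives a = −0.02434, b = −0.12650.
Then c = 104.8 − a·319 − b·654 = 195.29.
At (676, 103): z_contact = −16.45 − 13.03 + 195.29 = 165.81 m.
Depth below ground = 210.2 − 165.81 = 44.4 m.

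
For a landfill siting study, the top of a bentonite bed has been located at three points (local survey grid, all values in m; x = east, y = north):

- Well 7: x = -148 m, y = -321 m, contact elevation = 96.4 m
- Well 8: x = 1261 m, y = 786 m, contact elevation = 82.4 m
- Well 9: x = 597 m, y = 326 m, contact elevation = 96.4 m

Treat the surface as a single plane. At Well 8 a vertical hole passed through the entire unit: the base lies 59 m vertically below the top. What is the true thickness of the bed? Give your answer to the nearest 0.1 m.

Two edge vectors: Well 7→Well 8 = (1409, 1107, -14), Well 7→Well 9 = (745, 647, 0).
Normal n = (Well 7→Well 8) × (Well 7→Well 9) = (9058, -10430, 86908).
So ∂z/∂x = −n_x/n_z = −0.10423 and ∂z/∂y = −n_y/n_z = 0.12001.
|∇z| = √(a²+b²) = 0.15895, so dip δ = arctan(0.15895) = 9.03°.
True thickness = vertical thickness × cos δ = 59 × cos 9.03° = 58.3 m.

58.3 m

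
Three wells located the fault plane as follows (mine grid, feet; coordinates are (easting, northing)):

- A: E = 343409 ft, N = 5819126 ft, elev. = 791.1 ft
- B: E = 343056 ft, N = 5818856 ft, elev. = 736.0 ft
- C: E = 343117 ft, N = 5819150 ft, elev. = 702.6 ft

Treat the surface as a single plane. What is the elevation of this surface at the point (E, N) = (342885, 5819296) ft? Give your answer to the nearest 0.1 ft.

Let the plane be z = a·E + b·N + c.
B−A: −353a − 270b = −55.1;  C−A: −292a + 24b = −88.5.
Solving gives a = 0.288819406, b = −0.173530557.
Then c = 791.1 − a·343409 − b·5819126 = 911404.09.
At (342885, 5819296): z = 99031.8 − 1009825.7 + 911404.09 = 610.3 ft.

610.3 ft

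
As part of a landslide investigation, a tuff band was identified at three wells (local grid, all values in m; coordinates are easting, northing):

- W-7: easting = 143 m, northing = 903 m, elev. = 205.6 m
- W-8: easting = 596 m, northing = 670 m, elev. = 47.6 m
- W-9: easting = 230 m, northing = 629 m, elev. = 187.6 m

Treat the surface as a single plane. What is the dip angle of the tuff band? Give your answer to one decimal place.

Two edge vectors: W-7→W-8 = (453, -233, -158), W-7→W-9 = (87, -274, -18).
Normal n = (W-7→W-8) × (W-7→W-9) = (-39098, -5592, -103851).
So ∂z/∂easting = −n_x/n_z = −0.37648 and ∂z/∂northing = −n_y/n_z = −0.05385.
Gradient magnitude |∇z| = √(a² + b²) = √(0.14174 + 0.00290) = 0.38031.
True dip = arctan(0.38031) = 20.8°, dipping toward E (azimuth ≈ 082°).

20.8°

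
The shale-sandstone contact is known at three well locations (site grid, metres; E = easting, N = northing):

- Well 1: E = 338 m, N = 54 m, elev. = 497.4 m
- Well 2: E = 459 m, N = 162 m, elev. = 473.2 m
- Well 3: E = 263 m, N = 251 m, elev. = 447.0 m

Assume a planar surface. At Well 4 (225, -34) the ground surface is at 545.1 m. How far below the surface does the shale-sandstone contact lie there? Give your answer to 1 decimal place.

28.3 m

Let the plane be z = a·E + b·N + c.
Well 2−Well 1: 121a + 108b = −24.2;  Well 3−Well 1: −75a + 197b = −50.4.
Solving gives a = 0.02116, b = −0.24778.
Then c = 497.4 − a·338 − b·54 = 503.63.
At (225, -34): z_contact = 4.76 + 8.42 + 503.63 = 516.81 m.
Depth below ground = 545.1 − 516.81 = 28.3 m.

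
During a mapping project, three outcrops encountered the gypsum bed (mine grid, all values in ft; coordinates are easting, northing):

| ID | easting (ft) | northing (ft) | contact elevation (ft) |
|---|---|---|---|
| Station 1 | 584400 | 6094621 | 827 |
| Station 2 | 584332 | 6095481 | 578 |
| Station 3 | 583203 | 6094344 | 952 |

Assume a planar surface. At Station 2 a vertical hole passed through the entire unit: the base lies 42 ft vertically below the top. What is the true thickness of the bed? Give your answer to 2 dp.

40.29 ft

Let the plane be z = a·easting + b·northing + c.
Station 2−Station 1: −68a + 860b = −249;  Station 3−Station 1: −1197a − 277b = 125.
Solving gives a = −0.03675, b = −0.29244.
|∇z| = √(a²+b²) = 0.29474, so dip δ = arctan(0.29474) = 16.42°.
True thickness = vertical thickness × cos δ = 42 × cos 16.42° = 40.29 ft.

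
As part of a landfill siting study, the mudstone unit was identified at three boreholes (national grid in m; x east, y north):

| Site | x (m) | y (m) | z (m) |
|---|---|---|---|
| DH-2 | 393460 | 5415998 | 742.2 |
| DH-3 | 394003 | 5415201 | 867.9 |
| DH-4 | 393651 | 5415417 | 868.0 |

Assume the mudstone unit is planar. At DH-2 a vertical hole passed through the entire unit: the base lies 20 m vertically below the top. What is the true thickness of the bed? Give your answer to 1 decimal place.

19.1 m

Let the plane be z = a·x + b·y + c.
DH-3−DH-2: 543a − 797b = 125.7;  DH-4−DH-2: 191a − 581b = 125.8.
Solving gives a = −0.16680, b = −0.27136.
|∇z| = √(a²+b²) = 0.31852, so dip δ = arctan(0.31852) = 17.67°.
True thickness = vertical thickness × cos δ = 20 × cos 17.67° = 19.1 m.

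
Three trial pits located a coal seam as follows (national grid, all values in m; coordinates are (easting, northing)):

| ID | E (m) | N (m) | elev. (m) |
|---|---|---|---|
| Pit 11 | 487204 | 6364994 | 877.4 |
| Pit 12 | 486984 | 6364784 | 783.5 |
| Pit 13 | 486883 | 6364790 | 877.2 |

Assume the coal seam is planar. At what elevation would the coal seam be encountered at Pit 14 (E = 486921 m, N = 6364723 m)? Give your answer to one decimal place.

755.5 m

Two edge vectors: Pit 11→Pit 12 = (-220, -210, -93.9), Pit 11→Pit 13 = (-321, -204, -0.2).
Normal n = (Pit 11→Pit 12) × (Pit 11→Pit 13) = (-19113.6, 30097.9, -22530).
So ∂z/∂E = −n_x/n_z = −0.848362184 and ∂z/∂N = −n_y/n_z = 1.335903240.
Intercept c from Pit 11: 877.4 + 413325.45 − 8503016.11 = −8088813.26.
At (486921, 6364723): z = −413085.4 + 8502654.1 − 8088813.26 = 755.5 m.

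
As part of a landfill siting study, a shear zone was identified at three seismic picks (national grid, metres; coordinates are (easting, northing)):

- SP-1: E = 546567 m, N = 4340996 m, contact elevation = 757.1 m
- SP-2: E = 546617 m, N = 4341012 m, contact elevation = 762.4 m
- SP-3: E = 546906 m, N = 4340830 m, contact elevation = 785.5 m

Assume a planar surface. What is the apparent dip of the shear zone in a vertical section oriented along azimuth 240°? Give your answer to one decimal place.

Two edge vectors: SP-1→SP-2 = (50, 16, 5.3), SP-1→SP-3 = (339, -166, 28.4).
Normal n = (SP-1→SP-2) × (SP-1→SP-3) = (1334.2, 376.7, -13724).
So ∂z/∂E = −n_x/n_z = 0.09722 and ∂z/∂N = −n_y/n_z = 0.02745.
Unit vector along 240° is (sin 240°, cos 240°) = (-0.8660, -0.5000).
Slope in that direction = a·(-0.8660) + b·(-0.5000) = −0.09792.
Apparent dip = arctan|0.09792| = 5.6° (true dip is 5.8°, so apparent ≤ true as expected).

5.6°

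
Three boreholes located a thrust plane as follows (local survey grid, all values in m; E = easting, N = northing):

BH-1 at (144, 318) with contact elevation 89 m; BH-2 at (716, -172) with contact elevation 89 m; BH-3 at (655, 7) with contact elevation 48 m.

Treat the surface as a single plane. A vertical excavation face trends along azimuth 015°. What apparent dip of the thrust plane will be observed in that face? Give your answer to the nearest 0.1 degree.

21.0°

Two edge vectors: BH-1→BH-2 = (572, -490, 0), BH-1→BH-3 = (511, -311, -41).
Normal n = (BH-1→BH-2) × (BH-1→BH-3) = (20090, 23452, 72498).
So ∂z/∂E = −n_x/n_z = −0.27711 and ∂z/∂N = −n_y/n_z = −0.32348.
Unit vector along 015° is (sin 15°, cos 15°) = (0.2588, 0.9659).
Slope in that direction = a·(0.2588) + b·(0.9659) = −0.38418.
Apparent dip = arctan|0.38418| = 21.0° (true dip is 23.1°, so apparent ≤ true as expected).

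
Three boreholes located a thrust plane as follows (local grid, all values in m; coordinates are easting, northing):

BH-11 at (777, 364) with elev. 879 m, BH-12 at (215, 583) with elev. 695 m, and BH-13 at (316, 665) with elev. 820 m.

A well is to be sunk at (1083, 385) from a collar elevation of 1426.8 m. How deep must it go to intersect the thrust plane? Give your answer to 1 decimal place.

341.4 m

Two edge vectors: BH-11→BH-12 = (-562, 219, -184), BH-11→BH-13 = (-461, 301, -59).
Normal n = (BH-11→BH-12) × (BH-11→BH-13) = (42463, 51666, -68203).
So ∂z/∂easting = −n_x/n_z = 0.622597 and ∂z/∂northing = −n_y/n_z = 0.757533.
Intercept c from BH-11: 879 − 483.76 − 275.74 = 119.50.
At (1083, 385): z_contact = 674.27 + 291.65 + 119.50 = 1085.42 m.
Depth below ground = 1426.8 − 1085.42 = 341.4 m.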